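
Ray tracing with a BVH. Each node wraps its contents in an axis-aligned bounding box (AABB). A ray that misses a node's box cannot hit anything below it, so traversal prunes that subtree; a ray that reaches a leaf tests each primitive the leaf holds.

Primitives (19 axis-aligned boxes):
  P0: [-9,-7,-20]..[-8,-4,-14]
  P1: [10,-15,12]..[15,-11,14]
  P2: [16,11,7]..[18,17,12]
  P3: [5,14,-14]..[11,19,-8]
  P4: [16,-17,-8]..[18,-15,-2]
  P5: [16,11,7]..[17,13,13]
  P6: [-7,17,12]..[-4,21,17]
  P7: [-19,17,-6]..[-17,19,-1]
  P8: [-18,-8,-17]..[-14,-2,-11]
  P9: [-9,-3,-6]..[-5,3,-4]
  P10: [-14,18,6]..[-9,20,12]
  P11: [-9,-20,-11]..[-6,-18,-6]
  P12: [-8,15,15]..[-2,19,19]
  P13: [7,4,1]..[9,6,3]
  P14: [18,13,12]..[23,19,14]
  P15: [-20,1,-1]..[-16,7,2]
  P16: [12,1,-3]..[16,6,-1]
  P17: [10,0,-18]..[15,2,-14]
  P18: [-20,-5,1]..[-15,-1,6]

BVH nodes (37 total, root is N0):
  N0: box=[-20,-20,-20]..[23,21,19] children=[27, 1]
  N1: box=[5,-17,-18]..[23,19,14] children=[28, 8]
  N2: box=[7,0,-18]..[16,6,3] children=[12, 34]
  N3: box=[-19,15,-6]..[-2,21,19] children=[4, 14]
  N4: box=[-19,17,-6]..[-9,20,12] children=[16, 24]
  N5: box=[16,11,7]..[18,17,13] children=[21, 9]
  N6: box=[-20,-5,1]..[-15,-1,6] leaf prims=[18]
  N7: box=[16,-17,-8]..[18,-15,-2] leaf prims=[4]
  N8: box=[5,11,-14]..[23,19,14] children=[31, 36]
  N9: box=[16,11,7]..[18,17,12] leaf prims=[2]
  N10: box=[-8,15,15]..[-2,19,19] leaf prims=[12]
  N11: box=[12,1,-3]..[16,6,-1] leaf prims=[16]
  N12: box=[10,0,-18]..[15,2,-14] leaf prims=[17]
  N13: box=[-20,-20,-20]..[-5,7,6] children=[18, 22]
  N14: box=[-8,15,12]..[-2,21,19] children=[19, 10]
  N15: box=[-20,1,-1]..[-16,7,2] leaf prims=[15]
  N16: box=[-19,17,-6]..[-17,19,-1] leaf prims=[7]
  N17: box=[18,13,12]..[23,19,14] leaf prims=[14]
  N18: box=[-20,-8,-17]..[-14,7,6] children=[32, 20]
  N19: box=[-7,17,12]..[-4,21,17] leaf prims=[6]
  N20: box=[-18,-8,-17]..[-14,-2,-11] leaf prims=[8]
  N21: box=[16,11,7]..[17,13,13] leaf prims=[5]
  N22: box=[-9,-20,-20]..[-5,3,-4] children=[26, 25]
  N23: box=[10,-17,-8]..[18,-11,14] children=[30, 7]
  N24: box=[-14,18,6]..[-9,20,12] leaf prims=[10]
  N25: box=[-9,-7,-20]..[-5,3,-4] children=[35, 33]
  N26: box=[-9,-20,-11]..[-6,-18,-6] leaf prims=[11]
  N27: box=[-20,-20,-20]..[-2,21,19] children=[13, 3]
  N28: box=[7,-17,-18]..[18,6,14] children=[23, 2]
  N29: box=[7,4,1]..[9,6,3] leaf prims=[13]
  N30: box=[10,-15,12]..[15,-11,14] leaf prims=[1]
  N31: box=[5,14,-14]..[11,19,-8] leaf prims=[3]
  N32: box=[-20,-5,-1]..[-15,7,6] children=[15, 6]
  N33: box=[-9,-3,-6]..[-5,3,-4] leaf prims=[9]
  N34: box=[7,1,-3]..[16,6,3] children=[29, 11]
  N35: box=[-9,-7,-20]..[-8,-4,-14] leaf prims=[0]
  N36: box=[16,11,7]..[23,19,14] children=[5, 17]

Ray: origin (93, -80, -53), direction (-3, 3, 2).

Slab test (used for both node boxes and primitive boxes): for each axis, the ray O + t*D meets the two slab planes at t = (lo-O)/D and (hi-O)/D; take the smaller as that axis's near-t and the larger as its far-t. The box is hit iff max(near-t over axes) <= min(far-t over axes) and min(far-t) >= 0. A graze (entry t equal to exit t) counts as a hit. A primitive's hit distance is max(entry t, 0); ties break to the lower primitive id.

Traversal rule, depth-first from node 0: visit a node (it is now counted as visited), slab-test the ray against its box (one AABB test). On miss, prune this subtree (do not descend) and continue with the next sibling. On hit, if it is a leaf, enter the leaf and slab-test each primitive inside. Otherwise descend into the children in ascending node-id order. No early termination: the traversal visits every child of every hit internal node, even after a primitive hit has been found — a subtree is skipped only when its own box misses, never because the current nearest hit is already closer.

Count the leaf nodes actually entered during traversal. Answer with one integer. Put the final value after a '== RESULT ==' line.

Walk:
N0 x:[70/3,113/3] y:[20,101/3] z:[33/2,36] -> hit [70/3,101/3], descend [1, 27]
  N1 x:[70/3,88/3] y:[21,33] z:[35/2,67/2] -> hit [70/3,88/3], descend [8, 28]
    N8 x:[70/3,88/3] y:[91/3,33] z:[39/2,67/2] -> miss, prune
    N28 x:[25,86/3] y:[21,86/3] z:[35/2,67/2] -> hit [25,86/3], descend [2, 23]
      N2 x:[77/3,86/3] y:[80/3,86/3] z:[35/2,28] -> hit [80/3,28], descend [12, 34]
        N12 x:[26,83/3] y:[80/3,82/3] z:[35/2,39/2] -> miss, prune
        N34 x:[77/3,86/3] y:[27,86/3] z:[25,28] -> hit [27,28], descend [11, 29]
          N11 x:[77/3,27] y:[27,86/3] z:[25,26] -> miss, prune
          N29 x:[28,86/3] y:[28,86/3] z:[27,28] -> hit [28,28] leaf, test {P13@t=28}
      N23 x:[25,83/3] y:[21,23] z:[45/2,67/2] -> miss, prune
  N27 x:[95/3,113/3] y:[20,101/3] z:[33/2,36] -> hit [95/3,101/3], descend [3, 13]
    N3 x:[95/3,112/3] y:[95/3,101/3] z:[47/2,36] -> hit [95/3,101/3], descend [4, 14]
      N4 x:[34,112/3] y:[97/3,100/3] z:[47/2,65/2] -> miss, prune
      N14 x:[95/3,101/3] y:[95/3,101/3] z:[65/2,36] -> hit [65/2,101/3], descend [10, 19]
        N10 x:[95/3,101/3] y:[95/3,33] z:[34,36] -> miss, prune
        N19 x:[97/3,100/3] y:[97/3,101/3] z:[65/2,35] -> hit [65/2,100/3] leaf, test {P6@t=65/2}
    N13 x:[98/3,113/3] y:[20,29] z:[33/2,59/2] -> miss, prune

Visited [0, 1, 8, 28, 2, 12, 34, 11, 29, 23, 27, 3, 4, 14, 10, 19, 13]. Tests: 17 box, 2 leaf. Nearest: P13.

== RESULT ==
2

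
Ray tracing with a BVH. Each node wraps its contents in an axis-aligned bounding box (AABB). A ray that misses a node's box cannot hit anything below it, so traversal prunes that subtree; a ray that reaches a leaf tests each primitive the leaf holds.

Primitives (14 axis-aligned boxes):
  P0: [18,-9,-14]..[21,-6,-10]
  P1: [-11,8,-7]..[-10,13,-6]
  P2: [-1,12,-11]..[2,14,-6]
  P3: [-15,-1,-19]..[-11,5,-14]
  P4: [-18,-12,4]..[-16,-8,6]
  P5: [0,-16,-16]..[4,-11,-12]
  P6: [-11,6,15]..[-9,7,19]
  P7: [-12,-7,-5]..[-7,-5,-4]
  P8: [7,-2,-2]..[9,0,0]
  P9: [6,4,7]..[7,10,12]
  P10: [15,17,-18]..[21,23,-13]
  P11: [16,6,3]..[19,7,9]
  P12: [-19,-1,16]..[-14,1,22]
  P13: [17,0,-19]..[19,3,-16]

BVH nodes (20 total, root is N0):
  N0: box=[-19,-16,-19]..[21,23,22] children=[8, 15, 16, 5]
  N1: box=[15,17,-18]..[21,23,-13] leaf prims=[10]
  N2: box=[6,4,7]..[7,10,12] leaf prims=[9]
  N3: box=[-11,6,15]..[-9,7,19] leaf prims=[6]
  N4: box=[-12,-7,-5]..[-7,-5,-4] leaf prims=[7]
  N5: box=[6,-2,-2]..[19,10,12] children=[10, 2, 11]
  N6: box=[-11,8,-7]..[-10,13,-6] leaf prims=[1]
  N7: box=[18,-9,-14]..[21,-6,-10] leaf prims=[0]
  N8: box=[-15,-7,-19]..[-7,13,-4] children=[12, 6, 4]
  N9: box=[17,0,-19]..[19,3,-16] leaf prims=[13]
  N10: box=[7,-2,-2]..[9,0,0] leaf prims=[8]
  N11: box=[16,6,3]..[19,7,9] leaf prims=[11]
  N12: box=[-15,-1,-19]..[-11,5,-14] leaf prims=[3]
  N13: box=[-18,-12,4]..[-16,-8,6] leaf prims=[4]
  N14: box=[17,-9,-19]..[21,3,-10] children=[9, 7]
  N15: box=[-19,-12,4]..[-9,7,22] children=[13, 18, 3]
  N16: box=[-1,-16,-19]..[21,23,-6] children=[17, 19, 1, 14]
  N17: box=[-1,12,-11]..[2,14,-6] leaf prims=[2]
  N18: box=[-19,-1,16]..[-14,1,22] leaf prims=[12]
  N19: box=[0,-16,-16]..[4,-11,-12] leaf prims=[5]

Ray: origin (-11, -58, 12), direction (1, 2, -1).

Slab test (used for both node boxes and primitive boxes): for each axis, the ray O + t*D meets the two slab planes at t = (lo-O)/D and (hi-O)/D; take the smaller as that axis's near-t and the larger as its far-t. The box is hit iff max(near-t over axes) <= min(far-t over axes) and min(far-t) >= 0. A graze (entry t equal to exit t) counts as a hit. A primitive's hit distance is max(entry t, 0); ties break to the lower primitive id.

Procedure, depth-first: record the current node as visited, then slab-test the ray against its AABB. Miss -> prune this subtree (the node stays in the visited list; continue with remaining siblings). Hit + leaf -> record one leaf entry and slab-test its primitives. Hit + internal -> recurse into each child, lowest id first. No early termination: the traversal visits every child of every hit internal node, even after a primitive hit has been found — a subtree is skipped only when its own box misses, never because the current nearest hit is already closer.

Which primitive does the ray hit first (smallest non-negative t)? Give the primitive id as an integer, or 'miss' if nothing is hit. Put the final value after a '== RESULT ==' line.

Walk:
N0 x:[-8,32] y:[21,81/2] z:[-10,31] -> hit [21,31], descend [5, 8, 15, 16]
  N5 x:[17,30] y:[28,34] z:[0,14] -> miss, prune
  N8 x:[-4,4] y:[51/2,71/2] z:[16,31] -> miss, prune
  N15 x:[-8,2] y:[23,65/2] z:[-10,8] -> miss, prune
  N16 x:[10,32] y:[21,81/2] z:[18,31] -> hit [21,31], descend [1, 14, 17, 19]
    N1 x:[26,32] y:[75/2,81/2] z:[25,30] -> miss, prune
    N14 x:[28,32] y:[49/2,61/2] z:[22,31] -> hit [28,61/2], descend [7, 9]
      N7 x:[29,32] y:[49/2,26] z:[22,26] -> miss, prune
      N9 x:[28,30] y:[29,61/2] z:[28,31] -> hit [29,30] leaf, test {P13@t=29}
    N17 x:[10,13] y:[35,36] z:[18,23] -> miss, prune
    N19 x:[11,15] y:[21,47/2] z:[24,28] -> miss, prune

Summary -> nodes [0, 5, 8, 15, 16, 1, 14, 7, 9, 17, 19]; box-tests=11; leaf-entries=1; first=P13

== RESULT ==
13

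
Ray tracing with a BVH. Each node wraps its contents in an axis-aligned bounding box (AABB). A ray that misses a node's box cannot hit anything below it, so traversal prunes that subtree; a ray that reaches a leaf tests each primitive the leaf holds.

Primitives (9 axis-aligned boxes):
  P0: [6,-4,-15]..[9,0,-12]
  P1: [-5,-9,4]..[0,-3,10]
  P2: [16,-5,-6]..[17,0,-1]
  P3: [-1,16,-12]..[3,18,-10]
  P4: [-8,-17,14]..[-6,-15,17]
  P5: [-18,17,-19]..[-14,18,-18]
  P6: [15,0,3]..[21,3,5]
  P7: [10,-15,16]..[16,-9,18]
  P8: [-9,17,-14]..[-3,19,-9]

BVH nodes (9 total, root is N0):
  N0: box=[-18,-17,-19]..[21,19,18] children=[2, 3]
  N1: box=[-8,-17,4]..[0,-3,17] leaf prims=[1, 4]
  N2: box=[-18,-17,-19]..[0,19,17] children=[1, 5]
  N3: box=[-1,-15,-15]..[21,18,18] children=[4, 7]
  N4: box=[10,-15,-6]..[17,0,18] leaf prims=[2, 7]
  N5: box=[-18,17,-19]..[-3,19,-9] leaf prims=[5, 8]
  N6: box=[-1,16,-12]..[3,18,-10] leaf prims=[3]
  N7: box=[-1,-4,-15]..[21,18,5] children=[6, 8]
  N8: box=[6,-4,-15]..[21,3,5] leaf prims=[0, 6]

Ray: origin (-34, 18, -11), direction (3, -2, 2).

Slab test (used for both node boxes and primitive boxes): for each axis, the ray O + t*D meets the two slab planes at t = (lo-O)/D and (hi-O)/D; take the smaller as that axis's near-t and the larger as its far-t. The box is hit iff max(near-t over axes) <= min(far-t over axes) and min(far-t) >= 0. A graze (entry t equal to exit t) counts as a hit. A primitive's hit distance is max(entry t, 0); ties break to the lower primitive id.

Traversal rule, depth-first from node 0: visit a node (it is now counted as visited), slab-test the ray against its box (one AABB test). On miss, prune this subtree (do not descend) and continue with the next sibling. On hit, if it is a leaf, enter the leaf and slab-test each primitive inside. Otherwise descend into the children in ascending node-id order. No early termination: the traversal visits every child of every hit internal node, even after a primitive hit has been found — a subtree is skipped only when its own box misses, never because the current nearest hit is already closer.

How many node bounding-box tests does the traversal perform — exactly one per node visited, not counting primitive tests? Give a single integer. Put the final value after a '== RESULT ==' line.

Traverse from the root:
N0 x:[16/3,55/3] y:[-1/2,35/2] z:[-4,29/2] -> hit [16/3,29/2], descend [2, 3]
  N2 x:[16/3,34/3] y:[-1/2,35/2] z:[-4,14] -> hit [16/3,34/3], descend [1, 5]
    N1 x:[26/3,34/3] y:[21/2,35/2] z:[15/2,14] -> hit [21/2,34/3] leaf, test {P1@t=21/2, P4(miss)}
    N5 x:[16/3,31/3] y:[-1/2,1/2] z:[-4,1] -> miss, prune
  N3 x:[11,55/3] y:[0,33/2] z:[-2,29/2] -> hit [11,29/2], descend [4, 7]
    N4 x:[44/3,17] y:[9,33/2] z:[5/2,29/2] -> miss, prune
    N7 x:[11,55/3] y:[0,11] z:[-2,8] -> miss, prune

Summary -> nodes [0, 2, 1, 5, 3, 4, 7]; box-tests=7; leaf-entries=1; first=P1

== RESULT ==
7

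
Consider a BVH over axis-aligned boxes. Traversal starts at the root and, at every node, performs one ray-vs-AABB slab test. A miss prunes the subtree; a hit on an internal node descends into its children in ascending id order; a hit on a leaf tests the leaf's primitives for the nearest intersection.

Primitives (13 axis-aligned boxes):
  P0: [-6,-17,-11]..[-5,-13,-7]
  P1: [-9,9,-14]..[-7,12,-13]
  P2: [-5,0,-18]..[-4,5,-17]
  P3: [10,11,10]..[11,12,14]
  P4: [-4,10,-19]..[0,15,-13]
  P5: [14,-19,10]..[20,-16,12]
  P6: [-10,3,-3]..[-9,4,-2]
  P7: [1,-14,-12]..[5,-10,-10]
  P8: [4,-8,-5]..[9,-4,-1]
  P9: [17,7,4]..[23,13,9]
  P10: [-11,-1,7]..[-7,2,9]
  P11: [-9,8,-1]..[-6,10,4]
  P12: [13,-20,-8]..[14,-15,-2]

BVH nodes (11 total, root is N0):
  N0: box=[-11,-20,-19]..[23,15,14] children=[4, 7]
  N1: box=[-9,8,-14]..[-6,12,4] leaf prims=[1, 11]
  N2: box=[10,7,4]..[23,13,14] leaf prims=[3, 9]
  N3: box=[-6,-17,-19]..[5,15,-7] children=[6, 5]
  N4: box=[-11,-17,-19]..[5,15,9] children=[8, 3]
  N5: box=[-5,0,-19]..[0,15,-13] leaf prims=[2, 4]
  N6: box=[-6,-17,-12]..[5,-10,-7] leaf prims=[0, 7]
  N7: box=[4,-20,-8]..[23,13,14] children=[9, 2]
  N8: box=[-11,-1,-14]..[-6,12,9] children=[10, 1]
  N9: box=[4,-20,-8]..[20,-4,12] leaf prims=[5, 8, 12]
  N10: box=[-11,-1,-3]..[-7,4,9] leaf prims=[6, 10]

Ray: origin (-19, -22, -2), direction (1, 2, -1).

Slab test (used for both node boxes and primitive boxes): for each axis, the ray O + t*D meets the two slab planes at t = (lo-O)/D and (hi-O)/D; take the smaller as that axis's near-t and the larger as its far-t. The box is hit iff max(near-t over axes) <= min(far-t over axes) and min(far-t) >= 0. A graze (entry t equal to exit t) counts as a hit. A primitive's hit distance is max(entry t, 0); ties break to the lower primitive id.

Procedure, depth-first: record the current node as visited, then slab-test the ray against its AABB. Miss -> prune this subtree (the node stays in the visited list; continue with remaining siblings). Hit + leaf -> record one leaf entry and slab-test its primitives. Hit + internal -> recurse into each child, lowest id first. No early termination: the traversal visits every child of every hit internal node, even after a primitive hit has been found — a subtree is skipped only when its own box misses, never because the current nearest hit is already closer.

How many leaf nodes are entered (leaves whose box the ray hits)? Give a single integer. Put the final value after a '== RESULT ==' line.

Traverse from the root:
N0 x:[8,42] y:[1,37/2] z:[-16,17] -> hit [8,17], descend [4, 7]
  N4 x:[8,24] y:[5/2,37/2] z:[-11,17] -> hit [8,17], descend [3, 8]
    N3 x:[13,24] y:[5/2,37/2] z:[5,17] -> hit [13,17], descend [5, 6]
      N5 x:[14,19] y:[11,37/2] z:[11,17] -> hit [14,17] leaf, test {P2(miss), P4@t=16}
      N6 x:[13,24] y:[5/2,6] z:[5,10] -> miss, prune
    N8 x:[8,13] y:[21/2,17] z:[-11,12] -> hit [21/2,12], descend [1, 10]
      N1 x:[10,13] y:[15,17] z:[-6,12] -> miss, prune
      N10 x:[8,12] y:[21/2,13] z:[-11,1] -> miss, prune
  N7 x:[23,42] y:[1,35/2] z:[-16,6] -> miss, prune

order=[0, 4, 3, 5, 6, 8, 1, 10, 7]  |boxes|=9  |leaves|=1  hit=P4

== RESULT ==
1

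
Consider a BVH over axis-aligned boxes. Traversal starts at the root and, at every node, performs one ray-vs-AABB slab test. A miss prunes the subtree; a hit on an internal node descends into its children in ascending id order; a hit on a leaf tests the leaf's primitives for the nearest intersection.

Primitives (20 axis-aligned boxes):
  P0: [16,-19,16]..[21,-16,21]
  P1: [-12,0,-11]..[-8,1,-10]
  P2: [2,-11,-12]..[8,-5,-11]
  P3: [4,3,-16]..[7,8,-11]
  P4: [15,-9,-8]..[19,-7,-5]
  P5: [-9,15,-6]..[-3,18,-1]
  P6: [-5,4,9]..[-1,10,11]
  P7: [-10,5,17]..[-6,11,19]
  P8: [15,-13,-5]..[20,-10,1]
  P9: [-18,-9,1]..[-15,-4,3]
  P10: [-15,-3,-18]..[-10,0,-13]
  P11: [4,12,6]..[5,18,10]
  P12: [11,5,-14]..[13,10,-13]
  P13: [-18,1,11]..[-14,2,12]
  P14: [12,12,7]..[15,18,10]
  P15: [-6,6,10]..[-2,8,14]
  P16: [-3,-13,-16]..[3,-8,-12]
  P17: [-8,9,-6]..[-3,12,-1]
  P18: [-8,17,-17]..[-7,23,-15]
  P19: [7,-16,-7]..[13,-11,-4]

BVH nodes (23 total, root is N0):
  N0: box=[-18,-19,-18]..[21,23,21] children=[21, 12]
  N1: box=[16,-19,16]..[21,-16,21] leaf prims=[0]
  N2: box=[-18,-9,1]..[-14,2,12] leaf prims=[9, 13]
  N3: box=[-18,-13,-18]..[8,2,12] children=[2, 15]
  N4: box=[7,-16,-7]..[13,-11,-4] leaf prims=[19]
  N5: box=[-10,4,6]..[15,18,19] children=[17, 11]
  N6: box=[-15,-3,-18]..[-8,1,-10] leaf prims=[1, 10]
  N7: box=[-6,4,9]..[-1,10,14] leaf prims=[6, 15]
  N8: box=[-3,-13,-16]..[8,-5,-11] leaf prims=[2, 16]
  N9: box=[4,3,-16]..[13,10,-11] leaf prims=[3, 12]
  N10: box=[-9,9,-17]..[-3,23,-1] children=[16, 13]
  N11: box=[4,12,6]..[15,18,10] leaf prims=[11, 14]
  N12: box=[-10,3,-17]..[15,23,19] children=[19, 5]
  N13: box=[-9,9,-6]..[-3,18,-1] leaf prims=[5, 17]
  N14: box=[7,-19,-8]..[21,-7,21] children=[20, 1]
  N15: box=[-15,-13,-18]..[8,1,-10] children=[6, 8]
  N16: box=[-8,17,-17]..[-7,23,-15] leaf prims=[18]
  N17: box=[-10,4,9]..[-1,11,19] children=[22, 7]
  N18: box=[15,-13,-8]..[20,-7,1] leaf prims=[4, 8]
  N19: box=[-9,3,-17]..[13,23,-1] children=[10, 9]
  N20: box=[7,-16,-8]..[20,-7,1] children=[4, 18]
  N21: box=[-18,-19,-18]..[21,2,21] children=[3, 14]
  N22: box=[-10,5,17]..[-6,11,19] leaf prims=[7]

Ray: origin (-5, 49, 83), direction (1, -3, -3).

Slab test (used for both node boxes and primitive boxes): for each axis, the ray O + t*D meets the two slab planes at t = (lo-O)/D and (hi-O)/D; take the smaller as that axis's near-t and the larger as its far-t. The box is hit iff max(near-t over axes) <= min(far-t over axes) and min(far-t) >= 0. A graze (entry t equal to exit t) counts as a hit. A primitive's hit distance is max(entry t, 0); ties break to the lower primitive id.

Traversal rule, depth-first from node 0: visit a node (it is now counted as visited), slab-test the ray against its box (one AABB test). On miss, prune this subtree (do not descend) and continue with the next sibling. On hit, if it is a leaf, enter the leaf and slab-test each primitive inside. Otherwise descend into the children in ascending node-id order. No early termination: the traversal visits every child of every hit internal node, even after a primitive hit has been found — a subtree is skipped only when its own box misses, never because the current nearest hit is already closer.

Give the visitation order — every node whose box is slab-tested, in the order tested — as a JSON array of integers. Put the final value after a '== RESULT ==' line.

Traverse from the root:
N0 x:[-13,26] y:[26/3,68/3] z:[62/3,101/3] -> hit [62/3,68/3], descend [12, 21]
  N12 x:[-5,20] y:[26/3,46/3] z:[64/3,100/3] -> miss, prune
  N21 x:[-13,26] y:[47/3,68/3] z:[62/3,101/3] -> hit [62/3,68/3], descend [3, 14]
    N3 x:[-13,13] y:[47/3,62/3] z:[71/3,101/3] -> miss, prune
    N14 x:[12,26] y:[56/3,68/3] z:[62/3,91/3] -> hit [62/3,68/3], descend [1, 20]
      N1 x:[21,26] y:[65/3,68/3] z:[62/3,67/3] -> hit [65/3,67/3] leaf, test {P0@t=65/3}
      N20 x:[12,25] y:[56/3,65/3] z:[82/3,91/3] -> miss, prune

7 AABB tests over nodes [0, 12, 21, 3, 14, 1, 20]; 1 leaf entered; closest P0.

== RESULT ==
[0, 12, 21, 3, 14, 1, 20]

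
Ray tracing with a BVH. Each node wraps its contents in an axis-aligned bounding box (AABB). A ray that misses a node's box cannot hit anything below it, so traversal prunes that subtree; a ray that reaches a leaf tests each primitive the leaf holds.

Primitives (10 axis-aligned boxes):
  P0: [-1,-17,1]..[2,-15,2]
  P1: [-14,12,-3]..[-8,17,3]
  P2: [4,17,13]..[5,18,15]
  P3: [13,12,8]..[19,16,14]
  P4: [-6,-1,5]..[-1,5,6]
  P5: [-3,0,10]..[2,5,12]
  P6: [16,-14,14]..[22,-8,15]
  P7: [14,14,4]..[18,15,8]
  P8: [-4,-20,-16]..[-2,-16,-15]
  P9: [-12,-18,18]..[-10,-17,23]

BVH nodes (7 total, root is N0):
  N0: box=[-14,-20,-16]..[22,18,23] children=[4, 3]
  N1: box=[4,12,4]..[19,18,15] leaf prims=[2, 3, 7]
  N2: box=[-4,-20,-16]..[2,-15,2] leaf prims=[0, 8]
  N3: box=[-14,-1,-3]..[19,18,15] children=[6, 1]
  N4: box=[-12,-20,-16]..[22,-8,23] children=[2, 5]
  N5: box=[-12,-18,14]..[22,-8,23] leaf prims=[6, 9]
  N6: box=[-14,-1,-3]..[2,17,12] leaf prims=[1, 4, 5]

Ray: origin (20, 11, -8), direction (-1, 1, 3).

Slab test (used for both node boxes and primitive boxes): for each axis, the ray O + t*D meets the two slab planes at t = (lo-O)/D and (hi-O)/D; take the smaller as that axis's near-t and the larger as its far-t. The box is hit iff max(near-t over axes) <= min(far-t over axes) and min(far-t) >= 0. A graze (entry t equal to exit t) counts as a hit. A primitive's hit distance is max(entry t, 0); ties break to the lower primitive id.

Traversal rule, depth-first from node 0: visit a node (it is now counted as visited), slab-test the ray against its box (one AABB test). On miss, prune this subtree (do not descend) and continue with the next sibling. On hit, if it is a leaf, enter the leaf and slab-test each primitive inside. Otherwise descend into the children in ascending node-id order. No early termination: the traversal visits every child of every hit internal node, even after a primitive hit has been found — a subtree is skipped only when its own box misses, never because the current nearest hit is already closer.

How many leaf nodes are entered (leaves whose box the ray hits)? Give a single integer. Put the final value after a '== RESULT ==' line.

Trace the traversal:
N0 x:[-2,34] y:[-31,7] z:[-8/3,31/3] -> hit [-2,7], descend [3, 4]
  N3 x:[1,34] y:[-12,7] z:[5/3,23/3] -> hit [5/3,7], descend [1, 6]
    N1 x:[1,16] y:[1,7] z:[4,23/3] -> hit [4,7] leaf, test {P2(miss), P3(miss), P7@t=4}
    N6 x:[18,34] y:[-12,6] z:[5/3,20/3] -> miss, prune
  N4 x:[-2,32] y:[-31,-19] z:[-8/3,31/3] -> miss, prune

order=[0, 3, 1, 6, 4]  |boxes|=5  |leaves|=1  hit=P7

== RESULT ==
1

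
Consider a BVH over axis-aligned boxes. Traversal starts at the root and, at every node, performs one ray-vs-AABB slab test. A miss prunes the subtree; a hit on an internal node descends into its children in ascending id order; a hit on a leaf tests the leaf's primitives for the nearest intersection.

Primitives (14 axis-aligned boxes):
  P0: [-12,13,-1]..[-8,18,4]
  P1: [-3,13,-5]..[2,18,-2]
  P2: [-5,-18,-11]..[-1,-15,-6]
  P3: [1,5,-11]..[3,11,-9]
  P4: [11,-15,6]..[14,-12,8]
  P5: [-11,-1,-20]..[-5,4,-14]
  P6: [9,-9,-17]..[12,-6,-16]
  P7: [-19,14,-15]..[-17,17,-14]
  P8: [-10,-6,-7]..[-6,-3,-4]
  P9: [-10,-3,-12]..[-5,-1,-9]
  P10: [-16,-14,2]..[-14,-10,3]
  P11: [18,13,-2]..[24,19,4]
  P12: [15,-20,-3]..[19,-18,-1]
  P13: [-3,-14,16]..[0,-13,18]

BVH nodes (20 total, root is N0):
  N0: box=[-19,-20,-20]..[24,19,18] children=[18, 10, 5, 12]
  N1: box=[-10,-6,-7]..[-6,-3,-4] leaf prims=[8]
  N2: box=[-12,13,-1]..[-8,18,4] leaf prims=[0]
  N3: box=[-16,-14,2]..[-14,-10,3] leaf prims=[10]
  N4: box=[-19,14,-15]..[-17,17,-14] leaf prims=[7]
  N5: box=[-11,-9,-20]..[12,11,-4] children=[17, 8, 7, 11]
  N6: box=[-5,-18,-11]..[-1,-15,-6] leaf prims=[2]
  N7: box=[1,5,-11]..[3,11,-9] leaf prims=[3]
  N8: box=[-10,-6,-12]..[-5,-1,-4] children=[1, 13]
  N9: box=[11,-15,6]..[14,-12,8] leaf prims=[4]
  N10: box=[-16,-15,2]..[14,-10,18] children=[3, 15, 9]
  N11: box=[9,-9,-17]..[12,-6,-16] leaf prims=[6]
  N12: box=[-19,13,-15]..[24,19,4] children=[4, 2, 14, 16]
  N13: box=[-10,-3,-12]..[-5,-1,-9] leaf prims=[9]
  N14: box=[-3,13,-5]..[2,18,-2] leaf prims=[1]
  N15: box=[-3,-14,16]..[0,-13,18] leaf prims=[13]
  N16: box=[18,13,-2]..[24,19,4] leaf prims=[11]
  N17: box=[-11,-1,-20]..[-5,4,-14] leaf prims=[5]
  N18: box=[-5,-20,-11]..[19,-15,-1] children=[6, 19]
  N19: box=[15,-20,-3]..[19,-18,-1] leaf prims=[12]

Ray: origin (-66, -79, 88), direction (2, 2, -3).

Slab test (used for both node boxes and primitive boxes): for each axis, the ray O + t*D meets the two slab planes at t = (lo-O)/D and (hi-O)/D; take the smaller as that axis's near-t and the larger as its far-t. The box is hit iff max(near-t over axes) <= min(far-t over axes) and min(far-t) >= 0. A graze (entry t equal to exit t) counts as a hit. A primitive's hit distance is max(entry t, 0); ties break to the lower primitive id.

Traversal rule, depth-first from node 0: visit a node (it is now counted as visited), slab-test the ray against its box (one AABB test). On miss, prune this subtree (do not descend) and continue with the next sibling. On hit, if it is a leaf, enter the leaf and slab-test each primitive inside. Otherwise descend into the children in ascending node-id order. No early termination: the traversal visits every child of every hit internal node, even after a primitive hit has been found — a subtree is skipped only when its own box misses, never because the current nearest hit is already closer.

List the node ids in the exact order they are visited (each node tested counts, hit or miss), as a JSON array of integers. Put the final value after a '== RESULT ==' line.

Walk:
N0 x:[47/2,45] y:[59/2,49] z:[70/3,36] -> hit [59/2,36], descend [5, 10, 12, 18]
  N5 x:[55/2,39] y:[35,45] z:[92/3,36] -> hit [35,36], descend [7, 8, 11, 17]
    N7 x:[67/2,69/2] y:[42,45] z:[97/3,33] -> miss, prune
    N8 x:[28,61/2] y:[73/2,39] z:[92/3,100/3] -> miss, prune
    N11 x:[75/2,39] y:[35,73/2] z:[104/3,35] -> miss, prune
    N17 x:[55/2,61/2] y:[39,83/2] z:[34,36] -> miss, prune
  N10 x:[25,40] y:[32,69/2] z:[70/3,86/3] -> miss, prune
  N12 x:[47/2,45] y:[46,49] z:[28,103/3] -> miss, prune
  N18 x:[61/2,85/2] y:[59/2,32] z:[89/3,33] -> hit [61/2,32], descend [6, 19]
    N6 x:[61/2,65/2] y:[61/2,32] z:[94/3,33] -> hit [94/3,32] leaf, test {P2@t=94/3}
    N19 x:[81/2,85/2] y:[59/2,61/2] z:[89/3,91/3] -> miss, prune

order=[0, 5, 7, 8, 11, 17, 10, 12, 18, 6, 19]  |boxes|=11  |leaves|=1  hit=P2

== RESULT ==
[0, 5, 7, 8, 11, 17, 10, 12, 18, 6, 19]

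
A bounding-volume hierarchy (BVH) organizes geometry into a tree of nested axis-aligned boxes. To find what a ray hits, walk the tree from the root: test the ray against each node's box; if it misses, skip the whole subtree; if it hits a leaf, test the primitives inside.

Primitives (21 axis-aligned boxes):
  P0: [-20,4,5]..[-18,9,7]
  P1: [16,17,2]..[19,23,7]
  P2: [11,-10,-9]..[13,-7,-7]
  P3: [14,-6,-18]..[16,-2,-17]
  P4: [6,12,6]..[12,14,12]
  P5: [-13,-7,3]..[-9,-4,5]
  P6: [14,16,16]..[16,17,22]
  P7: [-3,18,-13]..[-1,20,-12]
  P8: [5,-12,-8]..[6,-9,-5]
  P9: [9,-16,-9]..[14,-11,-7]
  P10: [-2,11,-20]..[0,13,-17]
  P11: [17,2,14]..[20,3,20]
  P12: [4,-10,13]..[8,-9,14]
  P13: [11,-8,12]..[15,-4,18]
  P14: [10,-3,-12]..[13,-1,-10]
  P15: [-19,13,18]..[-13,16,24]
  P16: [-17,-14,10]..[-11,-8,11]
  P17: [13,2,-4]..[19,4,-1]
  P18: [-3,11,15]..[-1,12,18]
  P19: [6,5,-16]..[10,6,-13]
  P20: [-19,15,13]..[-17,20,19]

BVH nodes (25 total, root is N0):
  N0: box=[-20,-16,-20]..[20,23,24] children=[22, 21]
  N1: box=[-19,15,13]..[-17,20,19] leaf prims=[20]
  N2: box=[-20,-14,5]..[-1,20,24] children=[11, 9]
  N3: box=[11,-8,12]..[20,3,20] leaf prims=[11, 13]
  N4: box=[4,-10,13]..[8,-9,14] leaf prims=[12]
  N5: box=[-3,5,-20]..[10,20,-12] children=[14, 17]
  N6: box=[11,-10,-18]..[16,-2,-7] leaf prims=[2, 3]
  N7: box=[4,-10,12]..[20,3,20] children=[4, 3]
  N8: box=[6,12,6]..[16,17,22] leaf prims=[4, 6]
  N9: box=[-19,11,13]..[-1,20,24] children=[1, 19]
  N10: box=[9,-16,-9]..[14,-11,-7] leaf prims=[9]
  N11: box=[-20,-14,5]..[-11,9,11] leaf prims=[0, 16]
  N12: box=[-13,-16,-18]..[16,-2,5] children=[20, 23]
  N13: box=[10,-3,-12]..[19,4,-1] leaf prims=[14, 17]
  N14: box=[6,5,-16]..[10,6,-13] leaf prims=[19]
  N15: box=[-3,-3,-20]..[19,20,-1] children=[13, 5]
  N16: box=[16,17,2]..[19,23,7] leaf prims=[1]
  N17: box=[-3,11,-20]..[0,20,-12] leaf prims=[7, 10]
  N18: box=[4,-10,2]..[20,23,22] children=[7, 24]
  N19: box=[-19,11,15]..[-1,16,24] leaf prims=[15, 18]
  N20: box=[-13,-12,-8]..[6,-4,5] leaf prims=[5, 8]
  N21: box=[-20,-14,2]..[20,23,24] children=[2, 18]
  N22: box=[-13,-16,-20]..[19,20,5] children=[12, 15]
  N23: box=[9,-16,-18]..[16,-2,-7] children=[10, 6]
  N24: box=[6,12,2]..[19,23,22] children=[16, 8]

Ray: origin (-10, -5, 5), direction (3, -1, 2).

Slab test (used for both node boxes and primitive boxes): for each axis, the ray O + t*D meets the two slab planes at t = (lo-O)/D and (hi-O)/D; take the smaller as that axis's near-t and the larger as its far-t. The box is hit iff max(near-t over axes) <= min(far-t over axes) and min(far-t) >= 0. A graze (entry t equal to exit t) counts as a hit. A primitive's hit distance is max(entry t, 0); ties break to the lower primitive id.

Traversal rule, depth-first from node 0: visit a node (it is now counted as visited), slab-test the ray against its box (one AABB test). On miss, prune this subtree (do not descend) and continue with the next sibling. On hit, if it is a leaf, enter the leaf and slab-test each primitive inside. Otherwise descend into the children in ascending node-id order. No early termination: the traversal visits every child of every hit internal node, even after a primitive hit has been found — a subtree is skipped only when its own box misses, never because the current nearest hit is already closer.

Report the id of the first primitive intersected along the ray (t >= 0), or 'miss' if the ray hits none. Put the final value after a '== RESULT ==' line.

Walk:
N0 x:[-10/3,10] y:[-28,11] z:[-25/2,19/2] -> hit [-10/3,19/2], descend [21, 22]
  N21 x:[-10/3,10] y:[-28,9] z:[-3/2,19/2] -> hit [-3/2,9], descend [2, 18]
    N2 x:[-10/3,3] y:[-25,9] z:[0,19/2] -> hit [0,3], descend [9, 11]
      N9 x:[-3,3] y:[-25,-16] z:[4,19/2] -> miss, prune
      N11 x:[-10/3,-1/3] y:[-14,9] z:[0,3] -> miss, prune
    N18 x:[14/3,10] y:[-28,5] z:[-3/2,17/2] -> hit [14/3,5], descend [7, 24]
      N7 x:[14/3,10] y:[-8,5] z:[7/2,15/2] -> hit [14/3,5], descend [3, 4]
        N3 x:[7,10] y:[-8,3] z:[7/2,15/2] -> miss, prune
        N4 x:[14/3,6] y:[4,5] z:[4,9/2] -> miss, prune
      N24 x:[16/3,29/3] y:[-28,-17] z:[-3/2,17/2] -> miss, prune
  N22 x:[-1,29/3] y:[-25,11] z:[-25/2,0] -> hit [-1,0], descend [12, 15]
    N12 x:[-1,26/3] y:[-3,11] z:[-23/2,0] -> hit [-1,0], descend [20, 23]
      N20 x:[-1,16/3] y:[-1,7] z:[-13/2,0] -> hit [-1,0] leaf, test {P5@t=0, P8(miss)}
      N23 x:[19/3,26/3] y:[-3,11] z:[-23/2,-6] -> miss, prune
    N15 x:[7/3,29/3] y:[-25,-2] z:[-25/2,-3] -> miss, prune

15 AABB tests over nodes [0, 21, 2, 9, 11, 18, 7, 3, 4, 24, 22, 12, 20, 23, 15]; 1 leaf entered; closest P5.

== RESULT ==
5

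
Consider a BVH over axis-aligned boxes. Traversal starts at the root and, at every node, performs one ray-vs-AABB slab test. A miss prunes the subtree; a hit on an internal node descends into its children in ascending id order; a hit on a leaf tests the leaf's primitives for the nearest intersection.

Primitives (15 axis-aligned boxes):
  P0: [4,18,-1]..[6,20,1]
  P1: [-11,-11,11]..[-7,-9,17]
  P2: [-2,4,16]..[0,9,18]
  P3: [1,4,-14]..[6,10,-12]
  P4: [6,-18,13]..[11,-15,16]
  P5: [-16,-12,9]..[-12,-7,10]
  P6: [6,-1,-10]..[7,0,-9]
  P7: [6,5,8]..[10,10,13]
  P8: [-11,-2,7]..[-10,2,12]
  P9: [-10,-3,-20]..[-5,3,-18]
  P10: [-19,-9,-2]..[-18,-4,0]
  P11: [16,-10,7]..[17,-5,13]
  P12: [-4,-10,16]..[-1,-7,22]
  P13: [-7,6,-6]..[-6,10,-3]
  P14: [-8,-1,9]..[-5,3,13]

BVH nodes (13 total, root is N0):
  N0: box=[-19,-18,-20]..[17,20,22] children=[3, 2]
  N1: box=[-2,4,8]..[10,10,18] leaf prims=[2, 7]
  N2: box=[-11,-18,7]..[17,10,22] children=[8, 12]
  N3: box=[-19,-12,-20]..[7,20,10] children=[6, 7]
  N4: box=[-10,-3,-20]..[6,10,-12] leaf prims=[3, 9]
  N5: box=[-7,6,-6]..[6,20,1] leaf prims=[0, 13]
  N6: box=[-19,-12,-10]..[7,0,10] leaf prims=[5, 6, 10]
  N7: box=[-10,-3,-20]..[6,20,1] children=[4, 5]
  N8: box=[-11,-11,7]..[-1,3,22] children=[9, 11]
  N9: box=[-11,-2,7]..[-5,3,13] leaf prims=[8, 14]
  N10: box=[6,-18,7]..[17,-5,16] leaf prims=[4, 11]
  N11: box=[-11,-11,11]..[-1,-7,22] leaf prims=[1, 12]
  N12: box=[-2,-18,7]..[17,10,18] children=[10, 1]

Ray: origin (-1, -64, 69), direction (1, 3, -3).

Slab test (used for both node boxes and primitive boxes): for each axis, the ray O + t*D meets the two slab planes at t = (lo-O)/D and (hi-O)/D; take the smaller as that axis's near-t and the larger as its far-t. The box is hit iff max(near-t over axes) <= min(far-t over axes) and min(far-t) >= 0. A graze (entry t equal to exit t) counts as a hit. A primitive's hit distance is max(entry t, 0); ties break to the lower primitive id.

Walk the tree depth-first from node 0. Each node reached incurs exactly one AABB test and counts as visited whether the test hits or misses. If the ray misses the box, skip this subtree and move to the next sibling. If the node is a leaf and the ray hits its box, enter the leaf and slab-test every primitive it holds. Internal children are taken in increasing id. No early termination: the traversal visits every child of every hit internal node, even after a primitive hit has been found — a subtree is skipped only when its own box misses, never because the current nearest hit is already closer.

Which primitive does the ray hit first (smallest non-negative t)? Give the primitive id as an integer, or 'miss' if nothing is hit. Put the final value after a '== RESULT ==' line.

Trace the traversal:
N0 x:[-18,18] y:[46/3,28] z:[47/3,89/3] -> hit [47/3,18], descend [2, 3]
  N2 x:[-10,18] y:[46/3,74/3] z:[47/3,62/3] -> hit [47/3,18], descend [8, 12]
    N8 x:[-10,0] y:[53/3,67/3] z:[47/3,62/3] -> miss, prune
    N12 x:[-1,18] y:[46/3,74/3] z:[17,62/3] -> hit [17,18], descend [1, 10]
      N1 x:[-1,11] y:[68/3,74/3] z:[17,61/3] -> miss, prune
      N10 x:[7,18] y:[46/3,59/3] z:[53/3,62/3] -> hit [53/3,18] leaf, test {P4(miss), P11(miss)}
  N3 x:[-18,8] y:[52/3,28] z:[59/3,89/3] -> miss, prune

Visited [0, 2, 8, 12, 1, 10, 3]. Tests: 7 box, 1 leaf. Nearest: miss.

== RESULT ==
miss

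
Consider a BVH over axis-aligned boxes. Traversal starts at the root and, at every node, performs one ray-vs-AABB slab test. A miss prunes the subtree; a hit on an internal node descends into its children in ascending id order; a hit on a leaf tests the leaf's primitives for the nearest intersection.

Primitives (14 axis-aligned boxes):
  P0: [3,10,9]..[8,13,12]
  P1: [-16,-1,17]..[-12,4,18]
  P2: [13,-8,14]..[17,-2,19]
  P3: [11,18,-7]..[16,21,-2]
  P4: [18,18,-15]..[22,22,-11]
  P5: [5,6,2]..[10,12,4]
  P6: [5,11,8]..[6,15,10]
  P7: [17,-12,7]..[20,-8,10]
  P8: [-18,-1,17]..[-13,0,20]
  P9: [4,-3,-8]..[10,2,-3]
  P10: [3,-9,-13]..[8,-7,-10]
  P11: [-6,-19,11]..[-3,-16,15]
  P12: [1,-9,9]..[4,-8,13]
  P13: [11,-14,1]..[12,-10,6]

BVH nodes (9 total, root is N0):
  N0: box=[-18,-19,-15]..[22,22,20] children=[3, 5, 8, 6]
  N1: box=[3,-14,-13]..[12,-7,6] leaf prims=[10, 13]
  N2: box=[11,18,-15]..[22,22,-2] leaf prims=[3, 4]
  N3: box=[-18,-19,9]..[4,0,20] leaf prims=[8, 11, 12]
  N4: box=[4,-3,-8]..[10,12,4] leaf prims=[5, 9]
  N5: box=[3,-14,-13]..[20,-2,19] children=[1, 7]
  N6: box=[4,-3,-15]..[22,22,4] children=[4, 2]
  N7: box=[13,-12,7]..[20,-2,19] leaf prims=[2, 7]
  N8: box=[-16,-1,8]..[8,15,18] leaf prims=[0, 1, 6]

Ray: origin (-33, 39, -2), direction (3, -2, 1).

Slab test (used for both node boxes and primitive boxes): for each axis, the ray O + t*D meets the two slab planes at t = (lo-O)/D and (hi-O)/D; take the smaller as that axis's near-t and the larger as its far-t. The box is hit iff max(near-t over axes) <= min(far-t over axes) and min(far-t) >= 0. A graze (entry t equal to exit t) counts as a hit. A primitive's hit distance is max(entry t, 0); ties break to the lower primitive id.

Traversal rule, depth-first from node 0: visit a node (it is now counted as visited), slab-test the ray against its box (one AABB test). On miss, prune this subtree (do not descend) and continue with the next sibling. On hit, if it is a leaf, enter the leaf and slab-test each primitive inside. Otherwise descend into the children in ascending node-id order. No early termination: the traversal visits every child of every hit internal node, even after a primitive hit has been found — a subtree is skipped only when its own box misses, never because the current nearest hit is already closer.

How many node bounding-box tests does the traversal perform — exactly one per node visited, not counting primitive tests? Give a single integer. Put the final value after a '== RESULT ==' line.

Walk:
N0 x:[5,55/3] y:[17/2,29] z:[-13,22] -> hit [17/2,55/3], descend [3, 5, 6, 8]
  N3 x:[5,37/3] y:[39/2,29] z:[11,22] -> miss, prune
  N5 x:[12,53/3] y:[41/2,53/2] z:[-11,21] -> miss, prune
  N6 x:[37/3,55/3] y:[17/2,21] z:[-13,6] -> miss, prune
  N8 x:[17/3,41/3] y:[12,20] z:[10,20] -> hit [12,41/3] leaf, test {P0@t=13, P1(miss), P6(miss)}

Visited [0, 3, 5, 6, 8]. Tests: 5 box, 1 leaf. Nearest: P0.

== RESULT ==
5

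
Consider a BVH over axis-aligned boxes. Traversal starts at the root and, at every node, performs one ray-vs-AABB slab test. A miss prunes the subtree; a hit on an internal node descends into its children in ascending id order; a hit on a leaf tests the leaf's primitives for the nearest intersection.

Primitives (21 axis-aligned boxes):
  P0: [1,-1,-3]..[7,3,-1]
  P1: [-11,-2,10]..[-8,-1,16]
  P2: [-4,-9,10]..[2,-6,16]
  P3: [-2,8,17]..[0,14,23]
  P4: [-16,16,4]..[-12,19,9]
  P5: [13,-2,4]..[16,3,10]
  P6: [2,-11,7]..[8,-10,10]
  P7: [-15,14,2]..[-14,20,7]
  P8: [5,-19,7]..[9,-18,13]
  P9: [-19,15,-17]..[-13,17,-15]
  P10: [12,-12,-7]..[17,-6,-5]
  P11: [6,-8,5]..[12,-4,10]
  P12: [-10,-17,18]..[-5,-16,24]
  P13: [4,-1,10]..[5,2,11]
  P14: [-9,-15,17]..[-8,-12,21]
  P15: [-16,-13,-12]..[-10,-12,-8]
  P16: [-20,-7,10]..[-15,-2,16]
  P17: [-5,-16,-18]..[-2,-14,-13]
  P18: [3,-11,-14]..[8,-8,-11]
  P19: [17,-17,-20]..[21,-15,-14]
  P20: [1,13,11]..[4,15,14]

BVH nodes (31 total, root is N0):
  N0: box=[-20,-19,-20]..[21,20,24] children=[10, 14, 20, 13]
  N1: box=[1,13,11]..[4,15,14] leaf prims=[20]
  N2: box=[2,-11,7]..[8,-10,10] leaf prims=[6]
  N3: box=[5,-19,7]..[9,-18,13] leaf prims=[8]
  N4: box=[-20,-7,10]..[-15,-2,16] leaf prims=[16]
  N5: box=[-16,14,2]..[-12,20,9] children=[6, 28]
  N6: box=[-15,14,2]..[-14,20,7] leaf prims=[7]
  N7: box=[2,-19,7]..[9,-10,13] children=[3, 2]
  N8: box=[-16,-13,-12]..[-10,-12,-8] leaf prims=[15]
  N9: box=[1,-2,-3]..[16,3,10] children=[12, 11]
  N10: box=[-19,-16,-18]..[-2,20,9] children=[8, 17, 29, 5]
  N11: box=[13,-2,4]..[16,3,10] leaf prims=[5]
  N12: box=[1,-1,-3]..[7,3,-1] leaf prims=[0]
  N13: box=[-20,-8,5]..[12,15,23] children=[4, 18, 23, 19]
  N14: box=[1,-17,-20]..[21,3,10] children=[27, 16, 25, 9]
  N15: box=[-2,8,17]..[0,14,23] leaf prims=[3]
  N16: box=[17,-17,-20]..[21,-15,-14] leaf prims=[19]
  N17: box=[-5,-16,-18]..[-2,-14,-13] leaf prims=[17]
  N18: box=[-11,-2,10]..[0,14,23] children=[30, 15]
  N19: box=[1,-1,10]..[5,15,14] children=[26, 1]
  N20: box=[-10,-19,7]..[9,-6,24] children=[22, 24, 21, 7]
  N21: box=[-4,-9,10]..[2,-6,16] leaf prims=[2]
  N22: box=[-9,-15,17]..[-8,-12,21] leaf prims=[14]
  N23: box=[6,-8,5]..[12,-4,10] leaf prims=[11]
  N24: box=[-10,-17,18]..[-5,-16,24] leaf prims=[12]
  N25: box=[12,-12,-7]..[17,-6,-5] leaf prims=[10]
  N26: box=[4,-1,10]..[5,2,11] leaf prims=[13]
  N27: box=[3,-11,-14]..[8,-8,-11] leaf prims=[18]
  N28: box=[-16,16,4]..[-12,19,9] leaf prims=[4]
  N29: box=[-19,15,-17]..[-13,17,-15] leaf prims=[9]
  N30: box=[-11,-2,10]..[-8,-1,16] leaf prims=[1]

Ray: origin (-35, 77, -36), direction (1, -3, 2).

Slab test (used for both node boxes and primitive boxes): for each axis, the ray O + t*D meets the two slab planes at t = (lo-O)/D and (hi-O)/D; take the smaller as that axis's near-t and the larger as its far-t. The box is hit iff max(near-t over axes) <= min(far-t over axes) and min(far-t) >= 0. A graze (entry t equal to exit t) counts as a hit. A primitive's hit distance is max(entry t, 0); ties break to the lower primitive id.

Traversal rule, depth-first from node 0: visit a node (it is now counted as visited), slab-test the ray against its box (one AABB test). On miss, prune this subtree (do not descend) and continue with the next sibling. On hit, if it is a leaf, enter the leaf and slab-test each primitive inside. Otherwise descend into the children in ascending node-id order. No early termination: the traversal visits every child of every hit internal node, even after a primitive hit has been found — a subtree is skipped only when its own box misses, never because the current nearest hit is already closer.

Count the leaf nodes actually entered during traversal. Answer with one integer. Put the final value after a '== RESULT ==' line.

Walk:
N0 x:[15,56] y:[19,32] z:[8,30] -> hit [19,30], descend [10, 13, 14, 20]
  N10 x:[16,33] y:[19,31] z:[9,45/2] -> hit [19,45/2], descend [5, 8, 17, 29]
    N5 x:[19,23] y:[19,21] z:[19,45/2] -> hit [19,21], descend [6, 28]
      N6 x:[20,21] y:[19,21] z:[19,43/2] -> hit [20,21] leaf, test {P7@t=20}
      N28 x:[19,23] y:[58/3,61/3] z:[20,45/2] -> hit [20,61/3] leaf, test {P4@t=20}
    N8 x:[19,25] y:[89/3,30] z:[12,14] -> miss, prune
    N17 x:[30,33] y:[91/3,31] z:[9,23/2] -> miss, prune
    N29 x:[16,22] y:[20,62/3] z:[19/2,21/2] -> miss, prune
  N13 x:[15,47] y:[62/3,85/3] z:[41/2,59/2] -> hit [62/3,85/3], descend [4, 18, 19, 23]
    N4 x:[15,20] y:[79/3,28] z:[23,26] -> miss, prune
    N18 x:[24,35] y:[21,79/3] z:[23,59/2] -> hit [24,79/3], descend [15, 30]
      N15 x:[33,35] y:[21,23] z:[53/2,59/2] -> miss, prune
      N30 x:[24,27] y:[26,79/3] z:[23,26] -> hit [26,26] leaf, test {P1@t=26}
    N19 x:[36,40] y:[62/3,26] z:[23,25] -> miss, prune
    N23 x:[41,47] y:[27,85/3] z:[41/2,23] -> miss, prune
  N14 x:[36,56] y:[74/3,94/3] z:[8,23] -> miss, prune
  N20 x:[25,44] y:[83/3,32] z:[43/2,30] -> hit [83/3,30], descend [7, 21, 22, 24]
    N7 x:[37,44] y:[29,32] z:[43/2,49/2] -> miss, prune
    N21 x:[31,37] y:[83/3,86/3] z:[23,26] -> miss, prune
    N22 x:[26,27] y:[89/3,92/3] z:[53/2,57/2] -> miss, prune
    N24 x:[25,30] y:[31,94/3] z:[27,30] -> miss, prune

Summary -> nodes [0, 10, 5, 6, 28, 8, 17, 29, 13, 4, 18, 15, 30, 19, 23, 14, 20, 7, 21, 22, 24]; box-tests=21; leaf-entries=3; first=P4

== RESULT ==
3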